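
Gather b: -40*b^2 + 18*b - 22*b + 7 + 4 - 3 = -40*b^2 - 4*b + 8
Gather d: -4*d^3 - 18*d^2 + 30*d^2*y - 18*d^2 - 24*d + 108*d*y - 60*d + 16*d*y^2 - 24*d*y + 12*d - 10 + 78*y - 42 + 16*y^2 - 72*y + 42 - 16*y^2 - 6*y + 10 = -4*d^3 + d^2*(30*y - 36) + d*(16*y^2 + 84*y - 72)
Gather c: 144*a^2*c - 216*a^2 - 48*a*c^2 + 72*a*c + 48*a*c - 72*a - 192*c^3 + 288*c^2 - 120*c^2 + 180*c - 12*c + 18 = -216*a^2 - 72*a - 192*c^3 + c^2*(168 - 48*a) + c*(144*a^2 + 120*a + 168) + 18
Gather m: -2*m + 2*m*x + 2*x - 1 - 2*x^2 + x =m*(2*x - 2) - 2*x^2 + 3*x - 1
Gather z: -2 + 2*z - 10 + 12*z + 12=14*z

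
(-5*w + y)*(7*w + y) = -35*w^2 + 2*w*y + y^2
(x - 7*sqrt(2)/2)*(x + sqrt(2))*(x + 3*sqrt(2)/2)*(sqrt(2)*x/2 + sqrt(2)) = sqrt(2)*x^4/2 - x^3 + sqrt(2)*x^3 - 29*sqrt(2)*x^2/4 - 2*x^2 - 29*sqrt(2)*x/2 - 21*x/2 - 21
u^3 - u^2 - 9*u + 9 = (u - 3)*(u - 1)*(u + 3)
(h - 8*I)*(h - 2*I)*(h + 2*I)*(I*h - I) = I*h^4 + 8*h^3 - I*h^3 - 8*h^2 + 4*I*h^2 + 32*h - 4*I*h - 32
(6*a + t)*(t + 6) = 6*a*t + 36*a + t^2 + 6*t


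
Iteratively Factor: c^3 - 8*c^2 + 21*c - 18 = (c - 3)*(c^2 - 5*c + 6) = (c - 3)*(c - 2)*(c - 3)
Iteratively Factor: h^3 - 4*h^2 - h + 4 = (h - 1)*(h^2 - 3*h - 4) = (h - 1)*(h + 1)*(h - 4)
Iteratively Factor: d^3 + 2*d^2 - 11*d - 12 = (d - 3)*(d^2 + 5*d + 4) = (d - 3)*(d + 1)*(d + 4)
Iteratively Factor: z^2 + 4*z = (z)*(z + 4)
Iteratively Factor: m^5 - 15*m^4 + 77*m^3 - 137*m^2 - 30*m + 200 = (m - 2)*(m^4 - 13*m^3 + 51*m^2 - 35*m - 100) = (m - 5)*(m - 2)*(m^3 - 8*m^2 + 11*m + 20) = (m - 5)^2*(m - 2)*(m^2 - 3*m - 4) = (m - 5)^2*(m - 2)*(m + 1)*(m - 4)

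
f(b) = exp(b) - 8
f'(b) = exp(b)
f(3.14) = 15.10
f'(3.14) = 23.10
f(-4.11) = -7.98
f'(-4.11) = 0.02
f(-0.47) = -7.37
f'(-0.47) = 0.63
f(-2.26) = -7.90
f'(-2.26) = 0.10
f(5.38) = 209.02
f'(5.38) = 217.02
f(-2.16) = -7.88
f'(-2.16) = 0.12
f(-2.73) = -7.93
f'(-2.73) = 0.07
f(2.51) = 4.30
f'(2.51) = 12.30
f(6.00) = 395.43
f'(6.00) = 403.43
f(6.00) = 395.43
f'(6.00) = 403.43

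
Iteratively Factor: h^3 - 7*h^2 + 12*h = (h - 3)*(h^2 - 4*h) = h*(h - 3)*(h - 4)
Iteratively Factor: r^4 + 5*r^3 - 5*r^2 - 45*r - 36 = (r + 3)*(r^3 + 2*r^2 - 11*r - 12) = (r - 3)*(r + 3)*(r^2 + 5*r + 4) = (r - 3)*(r + 3)*(r + 4)*(r + 1)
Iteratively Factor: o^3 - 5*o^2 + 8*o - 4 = (o - 2)*(o^2 - 3*o + 2) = (o - 2)*(o - 1)*(o - 2)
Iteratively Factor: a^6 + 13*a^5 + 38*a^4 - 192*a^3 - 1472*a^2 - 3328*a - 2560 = (a + 4)*(a^5 + 9*a^4 + 2*a^3 - 200*a^2 - 672*a - 640) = (a - 5)*(a + 4)*(a^4 + 14*a^3 + 72*a^2 + 160*a + 128) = (a - 5)*(a + 4)^2*(a^3 + 10*a^2 + 32*a + 32) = (a - 5)*(a + 4)^3*(a^2 + 6*a + 8) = (a - 5)*(a + 4)^4*(a + 2)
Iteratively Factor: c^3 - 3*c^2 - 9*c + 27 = (c - 3)*(c^2 - 9) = (c - 3)*(c + 3)*(c - 3)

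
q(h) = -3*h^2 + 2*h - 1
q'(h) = 2 - 6*h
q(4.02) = -41.44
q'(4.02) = -22.12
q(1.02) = -2.08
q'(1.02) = -4.12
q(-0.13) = -1.31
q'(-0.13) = 2.78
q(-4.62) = -74.27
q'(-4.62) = 29.72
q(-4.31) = -65.35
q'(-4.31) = 27.86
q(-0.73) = -4.06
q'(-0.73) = 6.38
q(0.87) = -1.53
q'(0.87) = -3.22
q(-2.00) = -17.00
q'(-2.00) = 14.00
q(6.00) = -97.00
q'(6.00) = -34.00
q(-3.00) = -34.00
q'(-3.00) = 20.00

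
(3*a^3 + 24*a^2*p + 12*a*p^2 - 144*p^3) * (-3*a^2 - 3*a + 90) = -9*a^5 - 72*a^4*p - 9*a^4 - 36*a^3*p^2 - 72*a^3*p + 270*a^3 + 432*a^2*p^3 - 36*a^2*p^2 + 2160*a^2*p + 432*a*p^3 + 1080*a*p^2 - 12960*p^3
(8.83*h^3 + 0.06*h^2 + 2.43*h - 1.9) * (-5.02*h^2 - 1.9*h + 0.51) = -44.3266*h^5 - 17.0782*h^4 - 7.8093*h^3 + 4.9516*h^2 + 4.8493*h - 0.969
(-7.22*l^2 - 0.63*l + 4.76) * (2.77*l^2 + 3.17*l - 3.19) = -19.9994*l^4 - 24.6325*l^3 + 34.2199*l^2 + 17.0989*l - 15.1844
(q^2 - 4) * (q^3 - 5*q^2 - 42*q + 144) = q^5 - 5*q^4 - 46*q^3 + 164*q^2 + 168*q - 576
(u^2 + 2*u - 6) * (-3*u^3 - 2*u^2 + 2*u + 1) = -3*u^5 - 8*u^4 + 16*u^3 + 17*u^2 - 10*u - 6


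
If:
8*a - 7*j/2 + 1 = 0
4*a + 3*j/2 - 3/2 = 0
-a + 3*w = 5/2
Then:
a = 15/104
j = 8/13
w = 275/312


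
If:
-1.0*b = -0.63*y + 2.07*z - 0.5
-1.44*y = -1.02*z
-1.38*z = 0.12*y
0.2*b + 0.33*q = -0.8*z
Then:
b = 0.50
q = -0.30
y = 0.00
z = 0.00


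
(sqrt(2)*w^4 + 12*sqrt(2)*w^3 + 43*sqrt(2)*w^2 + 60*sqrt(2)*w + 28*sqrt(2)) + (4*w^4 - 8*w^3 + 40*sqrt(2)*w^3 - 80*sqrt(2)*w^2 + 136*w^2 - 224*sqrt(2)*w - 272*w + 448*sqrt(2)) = sqrt(2)*w^4 + 4*w^4 - 8*w^3 + 52*sqrt(2)*w^3 - 37*sqrt(2)*w^2 + 136*w^2 - 272*w - 164*sqrt(2)*w + 476*sqrt(2)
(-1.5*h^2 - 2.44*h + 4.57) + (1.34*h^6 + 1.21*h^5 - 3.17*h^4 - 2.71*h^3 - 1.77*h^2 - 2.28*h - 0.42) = 1.34*h^6 + 1.21*h^5 - 3.17*h^4 - 2.71*h^3 - 3.27*h^2 - 4.72*h + 4.15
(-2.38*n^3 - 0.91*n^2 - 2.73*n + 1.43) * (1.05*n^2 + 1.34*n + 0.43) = -2.499*n^5 - 4.1447*n^4 - 5.1093*n^3 - 2.548*n^2 + 0.7423*n + 0.6149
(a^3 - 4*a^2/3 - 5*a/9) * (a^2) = a^5 - 4*a^4/3 - 5*a^3/9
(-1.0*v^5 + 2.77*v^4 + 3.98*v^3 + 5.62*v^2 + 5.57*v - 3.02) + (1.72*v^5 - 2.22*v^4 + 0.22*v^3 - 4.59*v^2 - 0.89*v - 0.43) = 0.72*v^5 + 0.55*v^4 + 4.2*v^3 + 1.03*v^2 + 4.68*v - 3.45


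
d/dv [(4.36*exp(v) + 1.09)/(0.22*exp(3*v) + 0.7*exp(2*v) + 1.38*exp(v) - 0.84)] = (-(4.36*exp(v) + 1.09)*(0.66*exp(2*v) + 1.4*exp(v) + 1.38) + 0.9592*exp(3*v) + 3.052*exp(2*v) + 6.0168*exp(v) - 3.6624)*exp(v)/(0.22*exp(3*v) + 0.7*exp(2*v) + 1.38*exp(v) - 0.84)^2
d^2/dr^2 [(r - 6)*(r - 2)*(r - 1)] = 6*r - 18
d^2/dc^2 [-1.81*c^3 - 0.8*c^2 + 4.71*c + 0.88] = -10.86*c - 1.6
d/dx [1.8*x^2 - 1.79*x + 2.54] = 3.6*x - 1.79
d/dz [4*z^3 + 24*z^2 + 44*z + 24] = 12*z^2 + 48*z + 44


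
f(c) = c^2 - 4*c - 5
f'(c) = 2*c - 4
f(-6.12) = 56.93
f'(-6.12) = -16.24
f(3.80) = -5.76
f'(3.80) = 3.60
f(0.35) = -6.28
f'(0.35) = -3.30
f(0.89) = -7.77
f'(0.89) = -2.22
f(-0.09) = -4.63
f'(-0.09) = -4.18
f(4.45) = -3.00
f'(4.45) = 4.90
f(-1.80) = 5.44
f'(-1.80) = -7.60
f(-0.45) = -3.00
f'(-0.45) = -4.90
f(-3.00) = 16.00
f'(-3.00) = -10.00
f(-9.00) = 112.00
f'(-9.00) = -22.00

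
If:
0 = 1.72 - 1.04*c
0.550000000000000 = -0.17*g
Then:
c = 1.65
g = -3.24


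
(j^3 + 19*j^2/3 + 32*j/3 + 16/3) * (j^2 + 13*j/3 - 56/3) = j^5 + 32*j^4/3 + 175*j^3/9 - 200*j^2/3 - 176*j - 896/9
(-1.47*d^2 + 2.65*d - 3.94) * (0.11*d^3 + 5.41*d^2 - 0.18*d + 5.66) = -0.1617*d^5 - 7.6612*d^4 + 14.1677*d^3 - 30.1126*d^2 + 15.7082*d - 22.3004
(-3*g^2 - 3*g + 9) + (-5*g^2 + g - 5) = -8*g^2 - 2*g + 4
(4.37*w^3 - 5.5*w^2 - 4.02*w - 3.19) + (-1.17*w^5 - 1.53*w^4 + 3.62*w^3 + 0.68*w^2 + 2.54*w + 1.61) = -1.17*w^5 - 1.53*w^4 + 7.99*w^3 - 4.82*w^2 - 1.48*w - 1.58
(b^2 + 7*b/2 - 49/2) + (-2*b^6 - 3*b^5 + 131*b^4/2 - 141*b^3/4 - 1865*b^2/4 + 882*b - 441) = -2*b^6 - 3*b^5 + 131*b^4/2 - 141*b^3/4 - 1861*b^2/4 + 1771*b/2 - 931/2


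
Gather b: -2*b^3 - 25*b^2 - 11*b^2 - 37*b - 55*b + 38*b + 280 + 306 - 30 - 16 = -2*b^3 - 36*b^2 - 54*b + 540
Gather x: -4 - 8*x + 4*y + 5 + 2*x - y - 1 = -6*x + 3*y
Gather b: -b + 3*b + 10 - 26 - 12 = 2*b - 28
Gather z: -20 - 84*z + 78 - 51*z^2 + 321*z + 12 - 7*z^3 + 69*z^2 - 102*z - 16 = -7*z^3 + 18*z^2 + 135*z + 54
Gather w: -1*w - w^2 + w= -w^2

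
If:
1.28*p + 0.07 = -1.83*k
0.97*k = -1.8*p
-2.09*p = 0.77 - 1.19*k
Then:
No Solution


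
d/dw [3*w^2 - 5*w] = 6*w - 5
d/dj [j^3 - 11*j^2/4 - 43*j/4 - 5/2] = 3*j^2 - 11*j/2 - 43/4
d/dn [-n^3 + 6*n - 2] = 6 - 3*n^2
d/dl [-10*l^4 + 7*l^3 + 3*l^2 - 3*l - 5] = -40*l^3 + 21*l^2 + 6*l - 3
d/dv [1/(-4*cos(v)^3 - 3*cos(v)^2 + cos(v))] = (-12*sin(v) + sin(v)/cos(v)^2 - 6*tan(v))/((cos(v) + 1)^2*(4*cos(v) - 1)^2)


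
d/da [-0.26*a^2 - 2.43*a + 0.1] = -0.52*a - 2.43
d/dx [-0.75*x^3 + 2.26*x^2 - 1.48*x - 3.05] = -2.25*x^2 + 4.52*x - 1.48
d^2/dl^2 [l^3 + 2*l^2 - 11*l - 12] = 6*l + 4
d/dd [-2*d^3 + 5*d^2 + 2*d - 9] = -6*d^2 + 10*d + 2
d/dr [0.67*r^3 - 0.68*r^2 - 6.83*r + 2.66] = 2.01*r^2 - 1.36*r - 6.83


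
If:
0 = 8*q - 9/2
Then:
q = 9/16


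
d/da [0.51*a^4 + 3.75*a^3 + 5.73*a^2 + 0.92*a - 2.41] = 2.04*a^3 + 11.25*a^2 + 11.46*a + 0.92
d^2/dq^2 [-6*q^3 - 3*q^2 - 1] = -36*q - 6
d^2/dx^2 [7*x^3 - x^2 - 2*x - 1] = 42*x - 2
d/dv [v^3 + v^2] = v*(3*v + 2)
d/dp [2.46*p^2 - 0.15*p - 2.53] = 4.92*p - 0.15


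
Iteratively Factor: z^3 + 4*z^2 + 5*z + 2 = (z + 1)*(z^2 + 3*z + 2) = (z + 1)*(z + 2)*(z + 1)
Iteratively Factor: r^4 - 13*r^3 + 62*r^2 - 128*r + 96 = (r - 4)*(r^3 - 9*r^2 + 26*r - 24) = (r - 4)^2*(r^2 - 5*r + 6) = (r - 4)^2*(r - 2)*(r - 3)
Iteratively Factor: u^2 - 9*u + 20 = (u - 4)*(u - 5)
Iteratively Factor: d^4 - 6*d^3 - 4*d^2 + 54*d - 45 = (d - 1)*(d^3 - 5*d^2 - 9*d + 45) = (d - 3)*(d - 1)*(d^2 - 2*d - 15) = (d - 3)*(d - 1)*(d + 3)*(d - 5)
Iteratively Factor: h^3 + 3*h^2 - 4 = (h - 1)*(h^2 + 4*h + 4) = (h - 1)*(h + 2)*(h + 2)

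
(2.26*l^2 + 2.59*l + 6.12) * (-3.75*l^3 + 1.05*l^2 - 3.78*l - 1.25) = -8.475*l^5 - 7.3395*l^4 - 28.7733*l^3 - 6.1892*l^2 - 26.3711*l - 7.65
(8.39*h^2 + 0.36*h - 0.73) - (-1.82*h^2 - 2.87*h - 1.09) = 10.21*h^2 + 3.23*h + 0.36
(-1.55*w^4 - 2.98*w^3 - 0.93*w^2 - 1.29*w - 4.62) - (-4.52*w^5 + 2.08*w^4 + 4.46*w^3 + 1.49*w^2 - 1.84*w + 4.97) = 4.52*w^5 - 3.63*w^4 - 7.44*w^3 - 2.42*w^2 + 0.55*w - 9.59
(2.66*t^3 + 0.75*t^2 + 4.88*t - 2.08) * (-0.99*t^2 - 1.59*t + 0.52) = -2.6334*t^5 - 4.9719*t^4 - 4.6405*t^3 - 5.31*t^2 + 5.8448*t - 1.0816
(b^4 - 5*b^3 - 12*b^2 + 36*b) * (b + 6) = b^5 + b^4 - 42*b^3 - 36*b^2 + 216*b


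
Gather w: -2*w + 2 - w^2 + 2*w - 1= 1 - w^2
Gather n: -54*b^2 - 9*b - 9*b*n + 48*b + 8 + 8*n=-54*b^2 + 39*b + n*(8 - 9*b) + 8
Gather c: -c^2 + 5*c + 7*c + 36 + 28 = -c^2 + 12*c + 64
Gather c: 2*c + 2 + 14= 2*c + 16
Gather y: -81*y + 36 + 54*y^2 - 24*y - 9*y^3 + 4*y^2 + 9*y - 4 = -9*y^3 + 58*y^2 - 96*y + 32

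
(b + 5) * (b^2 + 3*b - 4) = b^3 + 8*b^2 + 11*b - 20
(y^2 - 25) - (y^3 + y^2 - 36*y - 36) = -y^3 + 36*y + 11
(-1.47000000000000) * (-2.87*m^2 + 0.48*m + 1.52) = 4.2189*m^2 - 0.7056*m - 2.2344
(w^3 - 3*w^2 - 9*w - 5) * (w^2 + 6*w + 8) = w^5 + 3*w^4 - 19*w^3 - 83*w^2 - 102*w - 40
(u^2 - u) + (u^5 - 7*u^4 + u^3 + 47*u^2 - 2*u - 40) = u^5 - 7*u^4 + u^3 + 48*u^2 - 3*u - 40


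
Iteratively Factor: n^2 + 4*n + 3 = (n + 1)*(n + 3)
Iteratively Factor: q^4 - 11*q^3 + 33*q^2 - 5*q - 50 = (q - 2)*(q^3 - 9*q^2 + 15*q + 25) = (q - 5)*(q - 2)*(q^2 - 4*q - 5) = (q - 5)^2*(q - 2)*(q + 1)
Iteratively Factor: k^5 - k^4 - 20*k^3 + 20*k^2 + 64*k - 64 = (k + 2)*(k^4 - 3*k^3 - 14*k^2 + 48*k - 32) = (k - 4)*(k + 2)*(k^3 + k^2 - 10*k + 8) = (k - 4)*(k - 2)*(k + 2)*(k^2 + 3*k - 4) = (k - 4)*(k - 2)*(k - 1)*(k + 2)*(k + 4)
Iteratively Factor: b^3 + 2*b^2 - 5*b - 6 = (b + 3)*(b^2 - b - 2) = (b - 2)*(b + 3)*(b + 1)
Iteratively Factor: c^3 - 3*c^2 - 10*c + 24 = (c - 4)*(c^2 + c - 6) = (c - 4)*(c - 2)*(c + 3)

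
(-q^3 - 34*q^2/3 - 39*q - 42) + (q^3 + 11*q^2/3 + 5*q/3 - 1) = -23*q^2/3 - 112*q/3 - 43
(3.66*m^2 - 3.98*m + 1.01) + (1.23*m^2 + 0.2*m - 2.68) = 4.89*m^2 - 3.78*m - 1.67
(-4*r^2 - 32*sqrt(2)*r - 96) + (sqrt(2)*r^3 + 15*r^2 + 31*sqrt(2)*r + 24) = sqrt(2)*r^3 + 11*r^2 - sqrt(2)*r - 72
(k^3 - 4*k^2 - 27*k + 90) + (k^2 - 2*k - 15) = k^3 - 3*k^2 - 29*k + 75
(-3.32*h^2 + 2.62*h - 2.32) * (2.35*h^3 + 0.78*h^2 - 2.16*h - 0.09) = -7.802*h^5 + 3.5674*h^4 + 3.7628*h^3 - 7.17*h^2 + 4.7754*h + 0.2088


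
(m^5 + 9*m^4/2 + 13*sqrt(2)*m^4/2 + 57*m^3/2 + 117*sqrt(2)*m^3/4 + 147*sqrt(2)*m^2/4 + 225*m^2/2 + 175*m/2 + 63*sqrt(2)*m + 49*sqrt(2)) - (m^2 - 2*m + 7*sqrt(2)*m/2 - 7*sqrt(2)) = m^5 + 9*m^4/2 + 13*sqrt(2)*m^4/2 + 57*m^3/2 + 117*sqrt(2)*m^3/4 + 147*sqrt(2)*m^2/4 + 223*m^2/2 + 119*sqrt(2)*m/2 + 179*m/2 + 56*sqrt(2)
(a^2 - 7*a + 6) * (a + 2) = a^3 - 5*a^2 - 8*a + 12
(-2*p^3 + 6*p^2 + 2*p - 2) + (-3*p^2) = -2*p^3 + 3*p^2 + 2*p - 2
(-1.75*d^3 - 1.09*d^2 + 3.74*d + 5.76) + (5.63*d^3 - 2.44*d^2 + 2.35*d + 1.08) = 3.88*d^3 - 3.53*d^2 + 6.09*d + 6.84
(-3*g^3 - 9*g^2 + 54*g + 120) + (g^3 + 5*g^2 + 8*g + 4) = -2*g^3 - 4*g^2 + 62*g + 124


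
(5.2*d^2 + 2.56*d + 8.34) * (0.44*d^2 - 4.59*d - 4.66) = 2.288*d^4 - 22.7416*d^3 - 32.3128*d^2 - 50.2102*d - 38.8644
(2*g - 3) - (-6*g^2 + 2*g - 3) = 6*g^2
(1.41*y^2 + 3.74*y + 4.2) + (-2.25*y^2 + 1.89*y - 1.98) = -0.84*y^2 + 5.63*y + 2.22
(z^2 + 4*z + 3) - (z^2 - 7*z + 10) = 11*z - 7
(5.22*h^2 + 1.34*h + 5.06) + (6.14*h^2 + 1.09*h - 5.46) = 11.36*h^2 + 2.43*h - 0.4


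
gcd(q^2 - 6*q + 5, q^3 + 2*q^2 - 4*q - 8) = 1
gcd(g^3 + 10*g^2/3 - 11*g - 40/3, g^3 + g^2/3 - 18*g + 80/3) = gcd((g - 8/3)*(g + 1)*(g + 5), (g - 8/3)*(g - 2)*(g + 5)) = g^2 + 7*g/3 - 40/3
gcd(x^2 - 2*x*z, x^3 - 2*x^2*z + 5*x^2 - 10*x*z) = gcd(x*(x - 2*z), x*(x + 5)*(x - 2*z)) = x^2 - 2*x*z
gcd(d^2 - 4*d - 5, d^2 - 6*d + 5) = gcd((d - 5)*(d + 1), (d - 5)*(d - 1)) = d - 5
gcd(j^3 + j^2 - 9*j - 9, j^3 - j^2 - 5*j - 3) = j^2 - 2*j - 3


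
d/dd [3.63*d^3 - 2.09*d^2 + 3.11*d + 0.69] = 10.89*d^2 - 4.18*d + 3.11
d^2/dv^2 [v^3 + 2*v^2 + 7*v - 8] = 6*v + 4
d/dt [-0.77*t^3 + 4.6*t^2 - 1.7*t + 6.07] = -2.31*t^2 + 9.2*t - 1.7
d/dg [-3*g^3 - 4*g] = -9*g^2 - 4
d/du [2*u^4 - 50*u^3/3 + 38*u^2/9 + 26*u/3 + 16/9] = 8*u^3 - 50*u^2 + 76*u/9 + 26/3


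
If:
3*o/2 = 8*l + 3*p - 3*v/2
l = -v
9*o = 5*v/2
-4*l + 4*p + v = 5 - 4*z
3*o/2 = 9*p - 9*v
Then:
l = 0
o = 0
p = 0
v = 0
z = 5/4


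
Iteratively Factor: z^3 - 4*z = (z - 2)*(z^2 + 2*z) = (z - 2)*(z + 2)*(z)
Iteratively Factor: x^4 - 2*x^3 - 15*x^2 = (x + 3)*(x^3 - 5*x^2) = x*(x + 3)*(x^2 - 5*x) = x*(x - 5)*(x + 3)*(x)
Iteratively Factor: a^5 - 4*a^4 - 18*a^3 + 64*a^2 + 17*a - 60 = (a - 1)*(a^4 - 3*a^3 - 21*a^2 + 43*a + 60) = (a - 1)*(a + 1)*(a^3 - 4*a^2 - 17*a + 60) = (a - 5)*(a - 1)*(a + 1)*(a^2 + a - 12) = (a - 5)*(a - 1)*(a + 1)*(a + 4)*(a - 3)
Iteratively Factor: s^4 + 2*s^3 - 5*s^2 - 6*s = (s + 3)*(s^3 - s^2 - 2*s) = (s - 2)*(s + 3)*(s^2 + s) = s*(s - 2)*(s + 3)*(s + 1)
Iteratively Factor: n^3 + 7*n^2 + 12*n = (n)*(n^2 + 7*n + 12) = n*(n + 3)*(n + 4)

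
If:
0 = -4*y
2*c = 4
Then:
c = 2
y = 0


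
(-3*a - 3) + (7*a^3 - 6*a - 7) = 7*a^3 - 9*a - 10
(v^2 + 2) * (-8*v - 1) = -8*v^3 - v^2 - 16*v - 2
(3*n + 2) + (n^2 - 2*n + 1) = n^2 + n + 3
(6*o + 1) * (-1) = -6*o - 1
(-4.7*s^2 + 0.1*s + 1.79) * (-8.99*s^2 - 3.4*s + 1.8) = 42.253*s^4 + 15.081*s^3 - 24.8921*s^2 - 5.906*s + 3.222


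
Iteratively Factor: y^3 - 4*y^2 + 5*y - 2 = (y - 2)*(y^2 - 2*y + 1) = (y - 2)*(y - 1)*(y - 1)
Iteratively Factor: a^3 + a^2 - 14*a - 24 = (a + 3)*(a^2 - 2*a - 8) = (a + 2)*(a + 3)*(a - 4)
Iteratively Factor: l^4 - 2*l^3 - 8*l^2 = (l)*(l^3 - 2*l^2 - 8*l) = l*(l - 4)*(l^2 + 2*l) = l*(l - 4)*(l + 2)*(l)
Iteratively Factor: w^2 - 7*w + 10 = (w - 5)*(w - 2)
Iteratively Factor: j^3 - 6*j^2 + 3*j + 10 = (j + 1)*(j^2 - 7*j + 10) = (j - 5)*(j + 1)*(j - 2)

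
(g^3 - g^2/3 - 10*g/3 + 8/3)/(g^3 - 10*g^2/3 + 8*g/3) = (g^2 + g - 2)/(g*(g - 2))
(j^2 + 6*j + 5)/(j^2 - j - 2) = (j + 5)/(j - 2)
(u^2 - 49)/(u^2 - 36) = (u^2 - 49)/(u^2 - 36)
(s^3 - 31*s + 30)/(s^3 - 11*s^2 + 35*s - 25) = (s + 6)/(s - 5)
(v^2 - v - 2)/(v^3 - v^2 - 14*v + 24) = (v + 1)/(v^2 + v - 12)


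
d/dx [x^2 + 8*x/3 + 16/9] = 2*x + 8/3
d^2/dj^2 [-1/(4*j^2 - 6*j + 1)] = 8*(4*j^2 - 6*j - (4*j - 3)^2 + 1)/(4*j^2 - 6*j + 1)^3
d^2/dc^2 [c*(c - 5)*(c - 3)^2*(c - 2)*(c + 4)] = 30*c^4 - 180*c^3 + 108*c^2 + 726*c - 804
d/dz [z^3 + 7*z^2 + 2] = z*(3*z + 14)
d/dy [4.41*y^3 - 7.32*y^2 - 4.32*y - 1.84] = 13.23*y^2 - 14.64*y - 4.32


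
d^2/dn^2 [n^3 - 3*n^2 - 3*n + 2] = 6*n - 6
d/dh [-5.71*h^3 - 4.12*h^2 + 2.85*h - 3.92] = -17.13*h^2 - 8.24*h + 2.85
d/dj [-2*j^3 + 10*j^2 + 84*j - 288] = -6*j^2 + 20*j + 84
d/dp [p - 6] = 1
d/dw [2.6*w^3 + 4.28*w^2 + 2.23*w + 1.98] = 7.8*w^2 + 8.56*w + 2.23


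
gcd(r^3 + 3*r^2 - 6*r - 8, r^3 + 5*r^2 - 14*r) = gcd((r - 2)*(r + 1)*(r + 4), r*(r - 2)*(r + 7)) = r - 2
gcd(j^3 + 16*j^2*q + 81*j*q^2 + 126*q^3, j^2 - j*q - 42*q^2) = j + 6*q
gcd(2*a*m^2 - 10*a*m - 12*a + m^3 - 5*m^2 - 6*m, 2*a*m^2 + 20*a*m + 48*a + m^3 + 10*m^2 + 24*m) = 2*a + m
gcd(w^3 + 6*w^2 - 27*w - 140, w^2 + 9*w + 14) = w + 7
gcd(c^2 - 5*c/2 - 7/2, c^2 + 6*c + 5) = c + 1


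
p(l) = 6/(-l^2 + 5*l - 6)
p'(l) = 6*(2*l - 5)/(-l^2 + 5*l - 6)^2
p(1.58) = -10.06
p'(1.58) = -31.04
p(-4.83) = -0.11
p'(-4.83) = -0.03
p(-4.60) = -0.12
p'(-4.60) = -0.03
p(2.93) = 92.17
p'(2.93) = 1217.55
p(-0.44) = -0.71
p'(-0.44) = -0.50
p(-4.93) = -0.11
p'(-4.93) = -0.03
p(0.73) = -2.08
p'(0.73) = -2.56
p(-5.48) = -0.09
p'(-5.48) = -0.02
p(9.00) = -0.14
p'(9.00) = 0.04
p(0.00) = -1.00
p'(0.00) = -0.83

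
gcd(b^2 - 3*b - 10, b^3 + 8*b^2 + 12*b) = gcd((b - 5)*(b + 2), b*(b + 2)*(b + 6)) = b + 2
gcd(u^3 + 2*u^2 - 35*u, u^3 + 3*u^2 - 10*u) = u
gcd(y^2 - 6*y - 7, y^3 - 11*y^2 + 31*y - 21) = y - 7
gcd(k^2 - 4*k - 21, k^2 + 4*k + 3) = k + 3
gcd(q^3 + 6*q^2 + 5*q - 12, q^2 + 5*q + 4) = q + 4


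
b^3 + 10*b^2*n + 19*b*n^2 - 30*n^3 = (b - n)*(b + 5*n)*(b + 6*n)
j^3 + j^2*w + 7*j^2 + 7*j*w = j*(j + 7)*(j + w)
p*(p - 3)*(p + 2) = p^3 - p^2 - 6*p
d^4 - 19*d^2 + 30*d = d*(d - 3)*(d - 2)*(d + 5)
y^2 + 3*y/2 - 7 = (y - 2)*(y + 7/2)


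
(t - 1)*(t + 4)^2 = t^3 + 7*t^2 + 8*t - 16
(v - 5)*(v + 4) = v^2 - v - 20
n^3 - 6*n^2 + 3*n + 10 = (n - 5)*(n - 2)*(n + 1)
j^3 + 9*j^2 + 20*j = j*(j + 4)*(j + 5)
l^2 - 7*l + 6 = (l - 6)*(l - 1)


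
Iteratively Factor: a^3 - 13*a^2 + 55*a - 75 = (a - 5)*(a^2 - 8*a + 15) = (a - 5)*(a - 3)*(a - 5)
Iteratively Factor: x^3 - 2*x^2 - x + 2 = (x - 2)*(x^2 - 1) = (x - 2)*(x - 1)*(x + 1)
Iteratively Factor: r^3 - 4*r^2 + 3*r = (r - 3)*(r^2 - r) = (r - 3)*(r - 1)*(r)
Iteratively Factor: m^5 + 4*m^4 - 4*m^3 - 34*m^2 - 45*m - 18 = (m - 3)*(m^4 + 7*m^3 + 17*m^2 + 17*m + 6) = (m - 3)*(m + 1)*(m^3 + 6*m^2 + 11*m + 6) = (m - 3)*(m + 1)*(m + 3)*(m^2 + 3*m + 2) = (m - 3)*(m + 1)*(m + 2)*(m + 3)*(m + 1)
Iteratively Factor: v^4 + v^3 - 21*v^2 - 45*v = (v)*(v^3 + v^2 - 21*v - 45) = v*(v + 3)*(v^2 - 2*v - 15) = v*(v + 3)^2*(v - 5)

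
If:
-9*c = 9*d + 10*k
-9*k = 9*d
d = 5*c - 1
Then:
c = -1/4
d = -9/4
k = 9/4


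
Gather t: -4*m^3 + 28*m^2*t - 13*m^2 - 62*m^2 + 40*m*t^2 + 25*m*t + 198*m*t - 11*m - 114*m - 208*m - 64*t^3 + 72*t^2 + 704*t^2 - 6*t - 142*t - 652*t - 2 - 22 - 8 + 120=-4*m^3 - 75*m^2 - 333*m - 64*t^3 + t^2*(40*m + 776) + t*(28*m^2 + 223*m - 800) + 88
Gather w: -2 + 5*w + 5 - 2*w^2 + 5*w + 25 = -2*w^2 + 10*w + 28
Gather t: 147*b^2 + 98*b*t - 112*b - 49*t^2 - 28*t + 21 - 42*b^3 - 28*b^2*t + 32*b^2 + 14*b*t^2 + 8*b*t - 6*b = -42*b^3 + 179*b^2 - 118*b + t^2*(14*b - 49) + t*(-28*b^2 + 106*b - 28) + 21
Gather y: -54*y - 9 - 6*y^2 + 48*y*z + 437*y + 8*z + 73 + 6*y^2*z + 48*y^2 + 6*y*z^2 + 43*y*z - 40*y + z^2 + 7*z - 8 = y^2*(6*z + 42) + y*(6*z^2 + 91*z + 343) + z^2 + 15*z + 56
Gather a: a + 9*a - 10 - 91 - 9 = 10*a - 110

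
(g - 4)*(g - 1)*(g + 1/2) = g^3 - 9*g^2/2 + 3*g/2 + 2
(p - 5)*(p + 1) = p^2 - 4*p - 5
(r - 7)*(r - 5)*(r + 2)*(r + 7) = r^4 - 3*r^3 - 59*r^2 + 147*r + 490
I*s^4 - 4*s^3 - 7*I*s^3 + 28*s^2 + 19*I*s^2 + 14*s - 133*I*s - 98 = (s - 7)*(s - 2*I)*(s + 7*I)*(I*s + 1)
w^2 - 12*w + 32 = (w - 8)*(w - 4)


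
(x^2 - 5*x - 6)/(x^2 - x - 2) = (x - 6)/(x - 2)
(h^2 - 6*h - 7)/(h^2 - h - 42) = (h + 1)/(h + 6)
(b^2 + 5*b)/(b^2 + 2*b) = (b + 5)/(b + 2)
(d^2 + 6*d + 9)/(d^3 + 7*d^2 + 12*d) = (d + 3)/(d*(d + 4))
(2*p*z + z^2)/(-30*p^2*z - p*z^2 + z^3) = (2*p + z)/(-30*p^2 - p*z + z^2)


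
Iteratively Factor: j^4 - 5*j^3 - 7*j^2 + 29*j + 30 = (j + 1)*(j^3 - 6*j^2 - j + 30) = (j - 3)*(j + 1)*(j^2 - 3*j - 10) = (j - 3)*(j + 1)*(j + 2)*(j - 5)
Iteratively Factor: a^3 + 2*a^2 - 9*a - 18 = (a - 3)*(a^2 + 5*a + 6) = (a - 3)*(a + 3)*(a + 2)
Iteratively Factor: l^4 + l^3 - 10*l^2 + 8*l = (l - 1)*(l^3 + 2*l^2 - 8*l) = (l - 1)*(l + 4)*(l^2 - 2*l) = (l - 2)*(l - 1)*(l + 4)*(l)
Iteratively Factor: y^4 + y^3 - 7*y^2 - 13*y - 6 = (y + 2)*(y^3 - y^2 - 5*y - 3) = (y + 1)*(y + 2)*(y^2 - 2*y - 3) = (y - 3)*(y + 1)*(y + 2)*(y + 1)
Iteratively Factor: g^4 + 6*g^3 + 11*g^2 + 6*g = (g + 3)*(g^3 + 3*g^2 + 2*g) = (g + 2)*(g + 3)*(g^2 + g) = (g + 1)*(g + 2)*(g + 3)*(g)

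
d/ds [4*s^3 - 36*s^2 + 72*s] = 12*s^2 - 72*s + 72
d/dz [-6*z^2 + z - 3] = 1 - 12*z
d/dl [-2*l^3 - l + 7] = -6*l^2 - 1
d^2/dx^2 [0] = 0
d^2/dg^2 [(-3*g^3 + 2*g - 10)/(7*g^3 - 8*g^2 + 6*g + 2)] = 16*(-21*g^6 + 84*g^5 - 378*g^4 + 546*g^3 - 432*g^2 + 240*g - 68)/(343*g^9 - 1176*g^8 + 2226*g^7 - 2234*g^6 + 1236*g^5 + 24*g^4 - 276*g^3 + 120*g^2 + 72*g + 8)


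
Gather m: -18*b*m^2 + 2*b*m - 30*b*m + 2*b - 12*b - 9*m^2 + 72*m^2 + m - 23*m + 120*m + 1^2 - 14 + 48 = -10*b + m^2*(63 - 18*b) + m*(98 - 28*b) + 35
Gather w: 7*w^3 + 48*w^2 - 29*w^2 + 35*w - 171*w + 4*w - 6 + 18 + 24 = 7*w^3 + 19*w^2 - 132*w + 36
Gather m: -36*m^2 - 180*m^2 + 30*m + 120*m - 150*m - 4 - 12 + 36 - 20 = -216*m^2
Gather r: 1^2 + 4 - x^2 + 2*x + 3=-x^2 + 2*x + 8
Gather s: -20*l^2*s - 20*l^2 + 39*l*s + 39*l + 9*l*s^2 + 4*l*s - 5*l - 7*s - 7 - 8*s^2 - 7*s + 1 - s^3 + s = -20*l^2 + 34*l - s^3 + s^2*(9*l - 8) + s*(-20*l^2 + 43*l - 13) - 6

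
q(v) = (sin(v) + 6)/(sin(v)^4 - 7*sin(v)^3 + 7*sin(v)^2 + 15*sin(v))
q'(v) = (sin(v) + 6)*(-4*sin(v)^3*cos(v) + 21*sin(v)^2*cos(v) - 14*sin(v)*cos(v) - 15*cos(v))/(sin(v)^4 - 7*sin(v)^3 + 7*sin(v)^2 + 15*sin(v))^2 + cos(v)/(sin(v)^4 - 7*sin(v)^3 + 7*sin(v)^2 + 15*sin(v)) = (-3*sin(v)^4 - 10*sin(v)^3 + 119*sin(v)^2 - 84*sin(v) - 90)*cos(v)/((sin(v) - 5)^2*(sin(v) - 3)^2*(sin(v) + 1)^2*sin(v)^2)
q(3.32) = -2.42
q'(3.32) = 12.17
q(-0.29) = -1.61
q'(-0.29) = -4.27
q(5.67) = -1.11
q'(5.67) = -0.02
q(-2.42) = -1.15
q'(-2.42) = -0.69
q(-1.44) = -24.73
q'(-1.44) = 372.37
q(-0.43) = -1.24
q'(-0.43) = -1.51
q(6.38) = 4.04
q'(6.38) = -42.40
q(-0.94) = -1.51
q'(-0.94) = 2.97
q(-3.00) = -2.99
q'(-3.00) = 19.57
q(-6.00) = 1.37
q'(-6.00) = -4.76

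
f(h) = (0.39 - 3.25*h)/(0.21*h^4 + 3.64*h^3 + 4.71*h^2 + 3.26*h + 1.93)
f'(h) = (0.39 - 3.25*h)*(-0.84*h^3 - 10.92*h^2 - 9.42*h - 3.26)/(0.21*h^4 + 3.64*h^3 + 4.71*h^2 + 3.26*h + 1.93)^2 - 3.25/(0.21*h^4 + 3.64*h^3 + 4.71*h^2 + 3.26*h + 1.93)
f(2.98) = -0.06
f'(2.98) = 0.03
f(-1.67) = -1.02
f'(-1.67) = -1.95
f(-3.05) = -0.21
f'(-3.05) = -0.16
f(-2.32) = -0.40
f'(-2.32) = -0.44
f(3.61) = -0.04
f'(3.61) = 0.02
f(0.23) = -0.12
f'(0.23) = -0.85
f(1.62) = -0.13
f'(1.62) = 0.10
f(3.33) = -0.05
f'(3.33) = 0.02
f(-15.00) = -0.08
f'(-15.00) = 0.07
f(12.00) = -0.00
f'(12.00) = 0.00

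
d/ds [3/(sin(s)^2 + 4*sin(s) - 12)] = -6*(sin(s) + 2)*cos(s)/(sin(s)^2 + 4*sin(s) - 12)^2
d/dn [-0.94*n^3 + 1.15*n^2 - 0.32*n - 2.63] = -2.82*n^2 + 2.3*n - 0.32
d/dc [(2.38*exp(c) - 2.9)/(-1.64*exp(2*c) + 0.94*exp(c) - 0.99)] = (3.9032*exp(2*c) - 9.512*exp(c) + 0.3698)*exp(c)/(2.6896*exp(4*c) - 3.0832*exp(3*c) + 4.1308*exp(2*c) - 1.8612*exp(c) + 0.9801)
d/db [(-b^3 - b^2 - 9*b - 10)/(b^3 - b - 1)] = (b^4 + 20*b^3 + 34*b^2 + 2*b - 1)/(b^6 - 2*b^4 - 2*b^3 + b^2 + 2*b + 1)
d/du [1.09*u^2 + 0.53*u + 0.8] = 2.18*u + 0.53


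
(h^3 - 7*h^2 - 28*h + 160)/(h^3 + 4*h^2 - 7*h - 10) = (h^2 - 12*h + 32)/(h^2 - h - 2)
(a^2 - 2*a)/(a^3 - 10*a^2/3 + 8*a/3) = 3/(3*a - 4)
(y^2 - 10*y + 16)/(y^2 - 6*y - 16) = (y - 2)/(y + 2)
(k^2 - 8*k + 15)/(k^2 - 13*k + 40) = (k - 3)/(k - 8)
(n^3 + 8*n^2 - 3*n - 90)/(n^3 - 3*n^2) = 1 + 11/n + 30/n^2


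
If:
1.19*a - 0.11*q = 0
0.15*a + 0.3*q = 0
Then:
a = 0.00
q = 0.00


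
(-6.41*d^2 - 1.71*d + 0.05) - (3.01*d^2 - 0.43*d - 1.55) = -9.42*d^2 - 1.28*d + 1.6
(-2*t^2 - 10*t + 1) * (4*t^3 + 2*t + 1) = -8*t^5 - 40*t^4 - 22*t^2 - 8*t + 1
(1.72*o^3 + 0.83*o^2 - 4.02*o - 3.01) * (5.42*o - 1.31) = 9.3224*o^4 + 2.2454*o^3 - 22.8757*o^2 - 11.048*o + 3.9431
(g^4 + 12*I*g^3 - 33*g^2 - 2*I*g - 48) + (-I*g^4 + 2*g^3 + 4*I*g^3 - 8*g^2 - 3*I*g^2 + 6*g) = g^4 - I*g^4 + 2*g^3 + 16*I*g^3 - 41*g^2 - 3*I*g^2 + 6*g - 2*I*g - 48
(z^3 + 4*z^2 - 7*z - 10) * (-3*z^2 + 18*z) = -3*z^5 + 6*z^4 + 93*z^3 - 96*z^2 - 180*z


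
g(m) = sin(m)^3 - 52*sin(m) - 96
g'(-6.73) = -46.39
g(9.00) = -117.36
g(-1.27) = -47.21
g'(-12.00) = -43.15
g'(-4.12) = 27.88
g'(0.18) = -51.07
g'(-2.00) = 20.61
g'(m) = 3*sin(m)^2*cos(m) - 52*cos(m)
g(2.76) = -115.31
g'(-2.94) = 50.83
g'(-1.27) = -14.60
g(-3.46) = -112.25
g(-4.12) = -138.57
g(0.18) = -105.30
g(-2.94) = -85.60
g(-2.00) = -49.47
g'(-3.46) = 49.11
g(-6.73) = -73.61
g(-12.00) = -123.75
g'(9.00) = 46.91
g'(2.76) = 47.87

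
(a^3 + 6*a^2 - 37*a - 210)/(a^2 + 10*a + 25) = (a^2 + a - 42)/(a + 5)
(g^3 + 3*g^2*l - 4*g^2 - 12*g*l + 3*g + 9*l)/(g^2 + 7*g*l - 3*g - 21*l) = (g^2 + 3*g*l - g - 3*l)/(g + 7*l)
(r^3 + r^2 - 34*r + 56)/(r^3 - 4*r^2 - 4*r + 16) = (r + 7)/(r + 2)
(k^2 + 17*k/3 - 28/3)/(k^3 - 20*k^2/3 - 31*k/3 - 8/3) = (-3*k^2 - 17*k + 28)/(-3*k^3 + 20*k^2 + 31*k + 8)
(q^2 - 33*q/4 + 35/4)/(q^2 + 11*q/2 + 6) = (4*q^2 - 33*q + 35)/(2*(2*q^2 + 11*q + 12))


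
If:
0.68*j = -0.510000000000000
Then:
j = -0.75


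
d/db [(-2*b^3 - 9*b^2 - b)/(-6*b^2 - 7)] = (12*b^4 + 36*b^2 + 126*b + 7)/(36*b^4 + 84*b^2 + 49)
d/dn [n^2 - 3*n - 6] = 2*n - 3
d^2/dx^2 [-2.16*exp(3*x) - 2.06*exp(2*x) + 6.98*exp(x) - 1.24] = (-19.44*exp(2*x) - 8.24*exp(x) + 6.98)*exp(x)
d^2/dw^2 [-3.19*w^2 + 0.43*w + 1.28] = -6.38000000000000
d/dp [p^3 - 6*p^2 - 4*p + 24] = 3*p^2 - 12*p - 4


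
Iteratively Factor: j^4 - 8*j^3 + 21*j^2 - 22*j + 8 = (j - 2)*(j^3 - 6*j^2 + 9*j - 4) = (j - 4)*(j - 2)*(j^2 - 2*j + 1) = (j - 4)*(j - 2)*(j - 1)*(j - 1)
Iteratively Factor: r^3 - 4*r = (r + 2)*(r^2 - 2*r) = r*(r + 2)*(r - 2)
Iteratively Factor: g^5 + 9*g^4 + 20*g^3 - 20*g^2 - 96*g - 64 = (g + 4)*(g^4 + 5*g^3 - 20*g - 16) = (g + 4)^2*(g^3 + g^2 - 4*g - 4) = (g - 2)*(g + 4)^2*(g^2 + 3*g + 2) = (g - 2)*(g + 2)*(g + 4)^2*(g + 1)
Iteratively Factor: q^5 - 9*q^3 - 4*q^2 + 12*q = (q + 2)*(q^4 - 2*q^3 - 5*q^2 + 6*q) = q*(q + 2)*(q^3 - 2*q^2 - 5*q + 6) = q*(q + 2)^2*(q^2 - 4*q + 3) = q*(q - 1)*(q + 2)^2*(q - 3)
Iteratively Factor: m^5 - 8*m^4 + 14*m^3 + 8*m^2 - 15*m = (m - 3)*(m^4 - 5*m^3 - m^2 + 5*m) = (m - 3)*(m + 1)*(m^3 - 6*m^2 + 5*m) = (m - 5)*(m - 3)*(m + 1)*(m^2 - m) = m*(m - 5)*(m - 3)*(m + 1)*(m - 1)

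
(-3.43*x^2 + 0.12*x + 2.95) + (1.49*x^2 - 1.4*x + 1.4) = -1.94*x^2 - 1.28*x + 4.35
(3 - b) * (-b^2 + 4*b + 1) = b^3 - 7*b^2 + 11*b + 3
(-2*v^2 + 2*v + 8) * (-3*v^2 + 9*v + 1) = 6*v^4 - 24*v^3 - 8*v^2 + 74*v + 8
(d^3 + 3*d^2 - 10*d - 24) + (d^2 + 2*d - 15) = d^3 + 4*d^2 - 8*d - 39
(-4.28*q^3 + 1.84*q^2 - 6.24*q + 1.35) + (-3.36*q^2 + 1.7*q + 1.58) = -4.28*q^3 - 1.52*q^2 - 4.54*q + 2.93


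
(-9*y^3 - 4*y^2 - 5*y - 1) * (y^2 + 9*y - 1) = -9*y^5 - 85*y^4 - 32*y^3 - 42*y^2 - 4*y + 1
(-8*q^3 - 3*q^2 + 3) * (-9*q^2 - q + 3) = 72*q^5 + 35*q^4 - 21*q^3 - 36*q^2 - 3*q + 9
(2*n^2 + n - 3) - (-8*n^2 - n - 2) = 10*n^2 + 2*n - 1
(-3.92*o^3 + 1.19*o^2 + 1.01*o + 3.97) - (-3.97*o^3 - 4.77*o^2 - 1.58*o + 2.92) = 0.0500000000000003*o^3 + 5.96*o^2 + 2.59*o + 1.05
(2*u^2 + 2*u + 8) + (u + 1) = 2*u^2 + 3*u + 9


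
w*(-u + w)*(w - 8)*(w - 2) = -u*w^3 + 10*u*w^2 - 16*u*w + w^4 - 10*w^3 + 16*w^2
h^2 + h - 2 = (h - 1)*(h + 2)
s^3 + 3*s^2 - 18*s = s*(s - 3)*(s + 6)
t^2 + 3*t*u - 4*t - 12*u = (t - 4)*(t + 3*u)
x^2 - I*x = x*(x - I)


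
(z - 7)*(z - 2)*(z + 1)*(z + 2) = z^4 - 6*z^3 - 11*z^2 + 24*z + 28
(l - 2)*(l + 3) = l^2 + l - 6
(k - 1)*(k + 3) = k^2 + 2*k - 3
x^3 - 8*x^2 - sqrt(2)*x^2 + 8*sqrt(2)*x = x*(x - 8)*(x - sqrt(2))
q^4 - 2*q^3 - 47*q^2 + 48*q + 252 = (q - 7)*(q - 3)*(q + 2)*(q + 6)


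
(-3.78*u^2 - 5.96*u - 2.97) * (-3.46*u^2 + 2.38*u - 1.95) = 13.0788*u^4 + 11.6252*u^3 + 3.4624*u^2 + 4.5534*u + 5.7915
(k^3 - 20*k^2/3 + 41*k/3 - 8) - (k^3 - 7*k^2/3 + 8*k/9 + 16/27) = -13*k^2/3 + 115*k/9 - 232/27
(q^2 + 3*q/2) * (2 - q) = -q^3 + q^2/2 + 3*q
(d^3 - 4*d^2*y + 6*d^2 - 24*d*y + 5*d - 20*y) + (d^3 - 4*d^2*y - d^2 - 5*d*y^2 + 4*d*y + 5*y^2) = 2*d^3 - 8*d^2*y + 5*d^2 - 5*d*y^2 - 20*d*y + 5*d + 5*y^2 - 20*y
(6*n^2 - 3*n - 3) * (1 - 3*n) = -18*n^3 + 15*n^2 + 6*n - 3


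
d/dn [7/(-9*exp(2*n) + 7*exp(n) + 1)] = (126*exp(n) - 49)*exp(n)/(-9*exp(2*n) + 7*exp(n) + 1)^2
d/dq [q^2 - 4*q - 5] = 2*q - 4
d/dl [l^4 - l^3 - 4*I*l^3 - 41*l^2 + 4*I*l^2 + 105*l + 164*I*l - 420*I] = 4*l^3 + l^2*(-3 - 12*I) + l*(-82 + 8*I) + 105 + 164*I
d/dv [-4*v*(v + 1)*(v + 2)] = -12*v^2 - 24*v - 8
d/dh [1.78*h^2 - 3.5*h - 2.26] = 3.56*h - 3.5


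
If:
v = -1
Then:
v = -1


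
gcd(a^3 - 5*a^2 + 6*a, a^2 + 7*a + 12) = 1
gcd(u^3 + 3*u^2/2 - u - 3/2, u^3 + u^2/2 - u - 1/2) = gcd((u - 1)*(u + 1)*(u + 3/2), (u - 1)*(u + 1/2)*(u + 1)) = u^2 - 1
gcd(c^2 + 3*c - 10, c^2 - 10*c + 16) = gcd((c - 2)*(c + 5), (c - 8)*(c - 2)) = c - 2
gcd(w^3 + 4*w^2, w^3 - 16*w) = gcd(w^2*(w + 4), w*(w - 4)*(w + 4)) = w^2 + 4*w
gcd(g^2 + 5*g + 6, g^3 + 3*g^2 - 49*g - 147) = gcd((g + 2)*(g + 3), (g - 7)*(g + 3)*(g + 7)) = g + 3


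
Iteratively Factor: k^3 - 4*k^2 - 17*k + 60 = (k - 5)*(k^2 + k - 12) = (k - 5)*(k - 3)*(k + 4)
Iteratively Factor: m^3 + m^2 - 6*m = (m - 2)*(m^2 + 3*m) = (m - 2)*(m + 3)*(m)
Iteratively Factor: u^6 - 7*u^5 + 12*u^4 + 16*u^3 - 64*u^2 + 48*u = (u + 2)*(u^5 - 9*u^4 + 30*u^3 - 44*u^2 + 24*u) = (u - 2)*(u + 2)*(u^4 - 7*u^3 + 16*u^2 - 12*u) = (u - 3)*(u - 2)*(u + 2)*(u^3 - 4*u^2 + 4*u) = (u - 3)*(u - 2)^2*(u + 2)*(u^2 - 2*u) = (u - 3)*(u - 2)^3*(u + 2)*(u)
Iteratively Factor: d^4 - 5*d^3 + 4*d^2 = (d - 4)*(d^3 - d^2) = d*(d - 4)*(d^2 - d) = d*(d - 4)*(d - 1)*(d)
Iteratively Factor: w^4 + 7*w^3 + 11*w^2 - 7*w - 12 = (w + 4)*(w^3 + 3*w^2 - w - 3) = (w + 1)*(w + 4)*(w^2 + 2*w - 3) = (w + 1)*(w + 3)*(w + 4)*(w - 1)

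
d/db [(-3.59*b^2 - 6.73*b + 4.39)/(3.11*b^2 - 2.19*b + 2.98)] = (28.7924*b^2 - 48.7022*b - 10.4413)/(9.6721*b^4 - 13.6218*b^3 + 23.3317*b^2 - 13.0524*b + 8.8804)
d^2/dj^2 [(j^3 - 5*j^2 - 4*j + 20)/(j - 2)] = 2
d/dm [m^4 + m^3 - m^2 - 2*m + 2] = 4*m^3 + 3*m^2 - 2*m - 2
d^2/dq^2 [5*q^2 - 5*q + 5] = 10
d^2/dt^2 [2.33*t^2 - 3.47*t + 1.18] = 4.66000000000000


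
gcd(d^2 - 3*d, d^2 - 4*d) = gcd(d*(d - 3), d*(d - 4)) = d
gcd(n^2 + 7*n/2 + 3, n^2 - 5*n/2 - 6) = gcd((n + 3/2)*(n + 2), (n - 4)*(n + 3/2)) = n + 3/2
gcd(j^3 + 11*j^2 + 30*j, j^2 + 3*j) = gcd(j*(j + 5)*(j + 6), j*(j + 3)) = j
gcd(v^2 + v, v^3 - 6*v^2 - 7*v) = v^2 + v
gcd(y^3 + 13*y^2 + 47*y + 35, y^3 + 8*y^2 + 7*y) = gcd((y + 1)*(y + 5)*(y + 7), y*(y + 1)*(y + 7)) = y^2 + 8*y + 7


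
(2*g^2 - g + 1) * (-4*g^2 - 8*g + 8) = -8*g^4 - 12*g^3 + 20*g^2 - 16*g + 8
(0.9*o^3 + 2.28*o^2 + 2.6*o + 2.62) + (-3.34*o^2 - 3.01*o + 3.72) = 0.9*o^3 - 1.06*o^2 - 0.41*o + 6.34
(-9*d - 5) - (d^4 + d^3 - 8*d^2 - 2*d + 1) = -d^4 - d^3 + 8*d^2 - 7*d - 6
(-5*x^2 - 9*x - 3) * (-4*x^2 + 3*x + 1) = 20*x^4 + 21*x^3 - 20*x^2 - 18*x - 3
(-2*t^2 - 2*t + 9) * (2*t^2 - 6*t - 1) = -4*t^4 + 8*t^3 + 32*t^2 - 52*t - 9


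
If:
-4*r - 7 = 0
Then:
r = -7/4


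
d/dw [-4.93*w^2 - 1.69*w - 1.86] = -9.86*w - 1.69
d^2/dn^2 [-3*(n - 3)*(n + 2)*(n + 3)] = -18*n - 12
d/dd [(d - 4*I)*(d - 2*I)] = 2*d - 6*I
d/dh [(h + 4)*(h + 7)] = 2*h + 11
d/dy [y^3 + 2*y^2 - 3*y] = 3*y^2 + 4*y - 3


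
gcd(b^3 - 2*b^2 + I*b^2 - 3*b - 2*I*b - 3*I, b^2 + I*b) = b + I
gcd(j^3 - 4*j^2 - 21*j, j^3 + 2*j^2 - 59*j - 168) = j + 3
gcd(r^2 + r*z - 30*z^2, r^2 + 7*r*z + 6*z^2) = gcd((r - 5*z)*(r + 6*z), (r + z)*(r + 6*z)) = r + 6*z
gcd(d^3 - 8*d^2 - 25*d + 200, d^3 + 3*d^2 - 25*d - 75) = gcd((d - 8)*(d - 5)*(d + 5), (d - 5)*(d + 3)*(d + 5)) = d^2 - 25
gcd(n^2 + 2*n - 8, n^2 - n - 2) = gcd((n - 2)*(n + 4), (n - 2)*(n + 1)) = n - 2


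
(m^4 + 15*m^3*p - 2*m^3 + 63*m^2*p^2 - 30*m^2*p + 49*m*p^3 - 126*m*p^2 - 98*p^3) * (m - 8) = m^5 + 15*m^4*p - 10*m^4 + 63*m^3*p^2 - 150*m^3*p + 16*m^3 + 49*m^2*p^3 - 630*m^2*p^2 + 240*m^2*p - 490*m*p^3 + 1008*m*p^2 + 784*p^3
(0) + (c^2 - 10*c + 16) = c^2 - 10*c + 16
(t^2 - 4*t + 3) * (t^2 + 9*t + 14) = t^4 + 5*t^3 - 19*t^2 - 29*t + 42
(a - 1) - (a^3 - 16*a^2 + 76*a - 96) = -a^3 + 16*a^2 - 75*a + 95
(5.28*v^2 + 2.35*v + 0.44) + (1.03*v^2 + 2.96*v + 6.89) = 6.31*v^2 + 5.31*v + 7.33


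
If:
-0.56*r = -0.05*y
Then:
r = 0.0892857142857143*y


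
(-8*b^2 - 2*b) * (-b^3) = 8*b^5 + 2*b^4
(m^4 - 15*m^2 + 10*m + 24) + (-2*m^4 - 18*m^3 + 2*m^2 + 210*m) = -m^4 - 18*m^3 - 13*m^2 + 220*m + 24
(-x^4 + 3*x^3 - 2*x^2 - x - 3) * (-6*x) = 6*x^5 - 18*x^4 + 12*x^3 + 6*x^2 + 18*x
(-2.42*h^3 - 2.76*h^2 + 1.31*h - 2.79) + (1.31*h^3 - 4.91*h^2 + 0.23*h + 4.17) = -1.11*h^3 - 7.67*h^2 + 1.54*h + 1.38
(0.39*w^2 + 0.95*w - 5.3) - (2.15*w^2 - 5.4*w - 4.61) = -1.76*w^2 + 6.35*w - 0.69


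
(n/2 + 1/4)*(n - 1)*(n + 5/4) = n^3/2 + 3*n^2/8 - 9*n/16 - 5/16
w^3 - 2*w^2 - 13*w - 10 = (w - 5)*(w + 1)*(w + 2)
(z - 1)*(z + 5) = z^2 + 4*z - 5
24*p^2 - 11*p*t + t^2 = (-8*p + t)*(-3*p + t)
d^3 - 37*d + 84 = (d - 4)*(d - 3)*(d + 7)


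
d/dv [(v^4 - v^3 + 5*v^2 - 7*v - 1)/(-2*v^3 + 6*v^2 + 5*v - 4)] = (-2*v^6 + 12*v^5 + 19*v^4 - 54*v^3 + 73*v^2 - 28*v + 33)/(4*v^6 - 24*v^5 + 16*v^4 + 76*v^3 - 23*v^2 - 40*v + 16)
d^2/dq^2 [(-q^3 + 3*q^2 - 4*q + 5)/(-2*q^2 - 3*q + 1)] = 2*(45*q^3 - 87*q^2 - 63*q - 46)/(8*q^6 + 36*q^5 + 42*q^4 - 9*q^3 - 21*q^2 + 9*q - 1)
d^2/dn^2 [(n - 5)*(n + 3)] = 2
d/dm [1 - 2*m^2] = -4*m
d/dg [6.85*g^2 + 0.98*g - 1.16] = 13.7*g + 0.98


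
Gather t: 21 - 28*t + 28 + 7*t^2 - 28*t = 7*t^2 - 56*t + 49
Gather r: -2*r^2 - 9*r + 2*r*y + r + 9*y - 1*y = -2*r^2 + r*(2*y - 8) + 8*y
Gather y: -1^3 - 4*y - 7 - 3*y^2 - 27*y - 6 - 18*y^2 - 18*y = -21*y^2 - 49*y - 14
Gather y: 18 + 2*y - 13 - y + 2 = y + 7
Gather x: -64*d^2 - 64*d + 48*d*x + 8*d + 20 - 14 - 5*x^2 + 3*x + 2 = -64*d^2 - 56*d - 5*x^2 + x*(48*d + 3) + 8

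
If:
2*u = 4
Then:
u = 2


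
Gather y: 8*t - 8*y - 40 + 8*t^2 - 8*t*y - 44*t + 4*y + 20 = 8*t^2 - 36*t + y*(-8*t - 4) - 20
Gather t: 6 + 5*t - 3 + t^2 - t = t^2 + 4*t + 3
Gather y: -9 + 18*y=18*y - 9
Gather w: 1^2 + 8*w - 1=8*w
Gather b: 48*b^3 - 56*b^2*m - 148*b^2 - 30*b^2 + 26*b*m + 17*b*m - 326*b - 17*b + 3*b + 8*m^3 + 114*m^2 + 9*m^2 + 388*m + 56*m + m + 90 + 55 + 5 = 48*b^3 + b^2*(-56*m - 178) + b*(43*m - 340) + 8*m^3 + 123*m^2 + 445*m + 150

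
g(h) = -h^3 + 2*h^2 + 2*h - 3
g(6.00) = -135.00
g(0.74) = -0.83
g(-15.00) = 3792.00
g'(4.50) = -40.75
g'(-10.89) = -397.34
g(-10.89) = 1503.87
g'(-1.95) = -17.21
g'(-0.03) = 1.88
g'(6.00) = -82.00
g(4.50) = -44.62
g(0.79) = -0.66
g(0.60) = -1.30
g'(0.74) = 3.32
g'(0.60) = 3.32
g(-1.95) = 8.12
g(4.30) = -36.93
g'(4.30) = -36.27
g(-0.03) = -3.06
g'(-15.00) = -733.00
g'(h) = -3*h^2 + 4*h + 2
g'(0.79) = 3.29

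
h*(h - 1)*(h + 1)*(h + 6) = h^4 + 6*h^3 - h^2 - 6*h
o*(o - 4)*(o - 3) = o^3 - 7*o^2 + 12*o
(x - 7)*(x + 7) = x^2 - 49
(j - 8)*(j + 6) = j^2 - 2*j - 48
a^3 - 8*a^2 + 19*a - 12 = (a - 4)*(a - 3)*(a - 1)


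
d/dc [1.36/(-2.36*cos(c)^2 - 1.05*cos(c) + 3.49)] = -(6.4192*cos(c) + 1.428)*sin(c)/(2.36*cos(c)^2 + 1.05*cos(c) - 3.49)^2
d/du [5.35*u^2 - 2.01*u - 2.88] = 10.7*u - 2.01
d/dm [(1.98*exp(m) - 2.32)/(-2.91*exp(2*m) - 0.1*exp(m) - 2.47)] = (5.7618*exp(2*m) - 13.5024*exp(m) - 5.1226)*exp(m)/(8.4681*exp(4*m) + 0.582*exp(3*m) + 14.3854*exp(2*m) + 0.494*exp(m) + 6.1009)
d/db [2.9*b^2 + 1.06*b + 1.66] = 5.8*b + 1.06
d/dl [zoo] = 0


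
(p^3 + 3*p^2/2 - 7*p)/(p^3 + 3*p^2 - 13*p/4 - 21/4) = 2*p*(p - 2)/(2*p^2 - p - 3)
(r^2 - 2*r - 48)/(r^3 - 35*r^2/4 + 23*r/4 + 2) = 4*(r + 6)/(4*r^2 - 3*r - 1)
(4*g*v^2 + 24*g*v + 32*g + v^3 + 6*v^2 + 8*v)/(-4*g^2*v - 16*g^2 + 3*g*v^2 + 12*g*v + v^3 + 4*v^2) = (v + 2)/(-g + v)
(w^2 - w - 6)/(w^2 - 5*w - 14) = (w - 3)/(w - 7)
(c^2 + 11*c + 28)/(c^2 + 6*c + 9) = (c^2 + 11*c + 28)/(c^2 + 6*c + 9)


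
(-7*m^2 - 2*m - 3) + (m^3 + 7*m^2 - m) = m^3 - 3*m - 3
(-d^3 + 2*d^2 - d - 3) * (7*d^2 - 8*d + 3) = -7*d^5 + 22*d^4 - 26*d^3 - 7*d^2 + 21*d - 9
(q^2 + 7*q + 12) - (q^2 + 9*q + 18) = -2*q - 6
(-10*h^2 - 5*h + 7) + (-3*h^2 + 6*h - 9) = -13*h^2 + h - 2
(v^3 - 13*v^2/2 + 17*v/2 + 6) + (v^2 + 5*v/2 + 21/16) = v^3 - 11*v^2/2 + 11*v + 117/16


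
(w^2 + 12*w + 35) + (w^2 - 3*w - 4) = 2*w^2 + 9*w + 31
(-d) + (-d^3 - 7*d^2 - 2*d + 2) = -d^3 - 7*d^2 - 3*d + 2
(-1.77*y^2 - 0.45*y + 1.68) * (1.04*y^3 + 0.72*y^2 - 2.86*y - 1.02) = -1.8408*y^5 - 1.7424*y^4 + 6.4854*y^3 + 4.302*y^2 - 4.3458*y - 1.7136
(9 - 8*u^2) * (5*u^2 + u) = -40*u^4 - 8*u^3 + 45*u^2 + 9*u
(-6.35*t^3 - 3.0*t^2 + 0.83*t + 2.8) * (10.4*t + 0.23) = -66.04*t^4 - 32.6605*t^3 + 7.942*t^2 + 29.3109*t + 0.644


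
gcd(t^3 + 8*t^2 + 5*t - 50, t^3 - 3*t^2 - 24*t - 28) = 1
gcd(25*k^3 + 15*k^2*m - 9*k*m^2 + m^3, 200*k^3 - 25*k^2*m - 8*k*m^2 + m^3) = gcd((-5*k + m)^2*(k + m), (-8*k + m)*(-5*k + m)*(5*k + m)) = 5*k - m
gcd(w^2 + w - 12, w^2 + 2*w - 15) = w - 3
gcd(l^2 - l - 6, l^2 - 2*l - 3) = l - 3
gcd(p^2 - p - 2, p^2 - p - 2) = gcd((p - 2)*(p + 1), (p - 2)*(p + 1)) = p^2 - p - 2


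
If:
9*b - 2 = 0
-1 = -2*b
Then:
No Solution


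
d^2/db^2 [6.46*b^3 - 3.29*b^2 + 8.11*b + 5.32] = 38.76*b - 6.58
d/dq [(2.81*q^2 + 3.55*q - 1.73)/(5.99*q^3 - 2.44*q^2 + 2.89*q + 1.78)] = (-16.8319*q^4 - 42.529*q^3 + 47.871*q^2 + 1.5612*q + 11.3187)/(35.8801*q^6 - 29.2312*q^5 + 40.5758*q^4 + 7.2212*q^3 - 0.334300000000001*q^2 + 10.2884*q + 3.1684)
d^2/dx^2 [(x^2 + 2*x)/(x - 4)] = 48/(x^3 - 12*x^2 + 48*x - 64)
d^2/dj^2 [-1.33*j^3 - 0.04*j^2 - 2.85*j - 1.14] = -7.98*j - 0.08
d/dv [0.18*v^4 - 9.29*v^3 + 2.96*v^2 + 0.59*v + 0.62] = 0.72*v^3 - 27.87*v^2 + 5.92*v + 0.59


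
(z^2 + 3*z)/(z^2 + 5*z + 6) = z/(z + 2)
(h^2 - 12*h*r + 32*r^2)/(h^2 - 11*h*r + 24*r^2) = (-h + 4*r)/(-h + 3*r)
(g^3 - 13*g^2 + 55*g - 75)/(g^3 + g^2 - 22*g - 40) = (g^2 - 8*g + 15)/(g^2 + 6*g + 8)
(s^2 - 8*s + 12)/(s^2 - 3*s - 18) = (s - 2)/(s + 3)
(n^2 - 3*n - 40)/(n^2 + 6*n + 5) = (n - 8)/(n + 1)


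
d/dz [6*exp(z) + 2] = 6*exp(z)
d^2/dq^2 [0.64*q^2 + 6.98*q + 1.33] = 1.28000000000000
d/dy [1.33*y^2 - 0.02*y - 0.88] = 2.66*y - 0.02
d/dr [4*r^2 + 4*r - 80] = 8*r + 4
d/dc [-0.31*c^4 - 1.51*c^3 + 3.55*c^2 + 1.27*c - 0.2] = -1.24*c^3 - 4.53*c^2 + 7.1*c + 1.27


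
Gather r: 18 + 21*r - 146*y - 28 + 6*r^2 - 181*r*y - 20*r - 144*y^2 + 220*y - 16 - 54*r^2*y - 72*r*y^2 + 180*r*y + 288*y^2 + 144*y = r^2*(6 - 54*y) + r*(-72*y^2 - y + 1) + 144*y^2 + 218*y - 26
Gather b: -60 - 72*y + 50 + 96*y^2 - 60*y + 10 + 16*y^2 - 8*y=112*y^2 - 140*y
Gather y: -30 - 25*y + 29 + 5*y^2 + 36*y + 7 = 5*y^2 + 11*y + 6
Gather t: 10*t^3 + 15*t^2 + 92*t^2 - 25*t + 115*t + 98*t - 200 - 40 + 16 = 10*t^3 + 107*t^2 + 188*t - 224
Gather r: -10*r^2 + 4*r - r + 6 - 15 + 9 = -10*r^2 + 3*r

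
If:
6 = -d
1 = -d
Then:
No Solution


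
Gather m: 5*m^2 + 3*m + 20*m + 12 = 5*m^2 + 23*m + 12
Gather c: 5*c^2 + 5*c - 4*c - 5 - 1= 5*c^2 + c - 6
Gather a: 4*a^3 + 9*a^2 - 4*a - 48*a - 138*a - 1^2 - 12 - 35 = 4*a^3 + 9*a^2 - 190*a - 48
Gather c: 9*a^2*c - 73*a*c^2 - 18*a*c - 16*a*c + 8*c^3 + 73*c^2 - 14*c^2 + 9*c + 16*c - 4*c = 8*c^3 + c^2*(59 - 73*a) + c*(9*a^2 - 34*a + 21)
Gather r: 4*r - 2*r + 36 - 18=2*r + 18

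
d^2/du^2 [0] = 0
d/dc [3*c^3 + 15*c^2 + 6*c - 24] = 9*c^2 + 30*c + 6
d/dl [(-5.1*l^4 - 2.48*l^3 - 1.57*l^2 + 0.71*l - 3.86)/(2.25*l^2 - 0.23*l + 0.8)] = (-22.95*l^5 - 2.061*l^4 - 15.1792*l^3 - 7.1884*l^2 + 14.858*l - 0.3198)/(5.0625*l^4 - 1.035*l^3 + 3.6529*l^2 - 0.368*l + 0.64)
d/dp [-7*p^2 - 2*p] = -14*p - 2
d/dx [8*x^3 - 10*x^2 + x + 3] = 24*x^2 - 20*x + 1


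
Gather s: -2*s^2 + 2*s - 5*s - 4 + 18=-2*s^2 - 3*s + 14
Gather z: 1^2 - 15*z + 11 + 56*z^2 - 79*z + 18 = 56*z^2 - 94*z + 30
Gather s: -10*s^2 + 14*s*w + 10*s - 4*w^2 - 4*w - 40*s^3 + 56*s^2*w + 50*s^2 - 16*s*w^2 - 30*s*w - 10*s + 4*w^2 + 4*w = -40*s^3 + s^2*(56*w + 40) + s*(-16*w^2 - 16*w)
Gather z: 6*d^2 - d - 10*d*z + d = 6*d^2 - 10*d*z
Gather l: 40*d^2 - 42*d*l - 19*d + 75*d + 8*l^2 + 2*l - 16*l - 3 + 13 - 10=40*d^2 + 56*d + 8*l^2 + l*(-42*d - 14)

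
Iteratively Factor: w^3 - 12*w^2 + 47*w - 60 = (w - 5)*(w^2 - 7*w + 12) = (w - 5)*(w - 3)*(w - 4)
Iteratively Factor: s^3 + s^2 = (s)*(s^2 + s) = s*(s + 1)*(s)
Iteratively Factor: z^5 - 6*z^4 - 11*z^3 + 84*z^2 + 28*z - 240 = (z - 4)*(z^4 - 2*z^3 - 19*z^2 + 8*z + 60) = (z - 4)*(z + 2)*(z^3 - 4*z^2 - 11*z + 30) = (z - 4)*(z - 2)*(z + 2)*(z^2 - 2*z - 15) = (z - 4)*(z - 2)*(z + 2)*(z + 3)*(z - 5)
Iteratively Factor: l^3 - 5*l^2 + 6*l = (l)*(l^2 - 5*l + 6) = l*(l - 2)*(l - 3)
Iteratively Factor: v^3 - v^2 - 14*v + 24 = (v - 2)*(v^2 + v - 12) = (v - 3)*(v - 2)*(v + 4)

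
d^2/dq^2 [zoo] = 0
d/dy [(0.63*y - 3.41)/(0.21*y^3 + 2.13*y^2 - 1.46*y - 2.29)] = (-0.2646*y^3 + 0.8064*y^2 + 14.5266*y - 6.4213)/(0.0441*y^6 + 0.8946*y^5 + 3.9237*y^4 - 7.1814*y^3 - 7.6238*y^2 + 6.6868*y + 5.2441)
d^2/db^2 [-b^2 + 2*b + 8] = -2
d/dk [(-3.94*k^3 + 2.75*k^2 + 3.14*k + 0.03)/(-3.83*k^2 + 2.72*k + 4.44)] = (15.0902*k^4 - 21.4336*k^3 - 32.9746*k^2 + 24.6498*k + 13.86)/(14.6689*k^4 - 20.8352*k^3 - 26.612*k^2 + 24.1536*k + 19.7136)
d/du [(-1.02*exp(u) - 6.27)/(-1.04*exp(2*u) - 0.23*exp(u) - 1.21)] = (-(1.02*exp(u) + 6.27)*(2.08*exp(u) + 0.23) + 1.0608*exp(2*u) + 0.2346*exp(u) + 1.2342)*exp(u)/(1.04*exp(2*u) + 0.23*exp(u) + 1.21)^2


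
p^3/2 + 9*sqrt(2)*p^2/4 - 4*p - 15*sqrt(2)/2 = (p/2 + sqrt(2)/2)*(p - 3*sqrt(2)/2)*(p + 5*sqrt(2))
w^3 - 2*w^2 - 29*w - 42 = (w - 7)*(w + 2)*(w + 3)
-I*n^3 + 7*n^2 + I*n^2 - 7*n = n*(n + 7*I)*(-I*n + I)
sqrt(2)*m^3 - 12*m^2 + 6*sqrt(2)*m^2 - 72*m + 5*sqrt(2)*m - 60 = (m + 5)*(m - 6*sqrt(2))*(sqrt(2)*m + sqrt(2))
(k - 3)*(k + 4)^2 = k^3 + 5*k^2 - 8*k - 48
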